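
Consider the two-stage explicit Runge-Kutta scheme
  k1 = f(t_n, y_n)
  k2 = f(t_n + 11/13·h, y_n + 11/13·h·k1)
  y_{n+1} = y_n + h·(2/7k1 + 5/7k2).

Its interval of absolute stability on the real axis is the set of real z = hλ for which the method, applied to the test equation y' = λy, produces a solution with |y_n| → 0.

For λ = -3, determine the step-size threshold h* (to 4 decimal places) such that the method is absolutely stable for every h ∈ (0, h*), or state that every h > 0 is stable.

(-1.6545,0); λ=-3 ⇒ h* = (91/55)/3 = 0.5515.

Set f=λy, z=hλ:
  k1=λy_n ⇒ h·k1=z·y_n;  k2=λ(1+11/13z)y_n ⇒ h·k2=z(1+11/13z)y_n
  y_{n+1}/y_n = 1 + 2/7z + 5/7z(1+11/13z) = 1 + z + 55/91z²
  so R(z) = 1 + z + 55/91z².

Solve |R(x)|<1 on ℝ⁻.
x=-0.63: |R|=0.6099
R=1: x+55/91x²=0 ⇒ x=−91/55=-1.6545; min R=1−1/(4·55/91)=0.5864>−1
Confirm numerically:
  x=-1.584: |R|=0.93246 <1
  x=-1.426: |R|=0.80302 <1
  x=-1.017: |R|=0.60812 <1
  x=-0.917: |R|=0.59123 <1
  x=-2.138: |R|=1.62472 >1
  x=-1.942: |R|=1.33740 >1
So |R|<1 on (-1.6545, 0).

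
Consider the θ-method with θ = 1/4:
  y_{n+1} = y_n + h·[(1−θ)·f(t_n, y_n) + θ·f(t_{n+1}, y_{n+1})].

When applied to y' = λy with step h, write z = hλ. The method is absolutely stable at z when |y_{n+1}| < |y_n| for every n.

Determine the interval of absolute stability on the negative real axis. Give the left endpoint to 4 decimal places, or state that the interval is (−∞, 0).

z∈(-4.0000,0).

With y'=λy (z=hλ):
  y_{n+1} = y_n + z·[3/4·y_n + 1/4·y_{n+1}] ⇒ (1 − 1/4z)y_{n+1} = (1 + 3/4z)y_n
  so R(z) = (1 + 3/4z)/(1 − 1/4z).

Boundary: |R(x)|=1, x<0.
x=-1.34: |R|=0.0037
R=−1: 1+3/4x = −1+1/4x ⇒ -1/2x=2 ⇒ x=2/(-1/2)=-4.0000
Confirm numerically:
  x=-2.609: |R|=0.57906 <1
  x=-2.162: |R|=0.40344 <1
  x=-2.126: |R|=0.38818 <1
  x=-1.681: |R|=0.18359 <1
  x=-4.583: |R|=1.13585 >1
  x=-4.345: |R|=1.08268 >1
Stable set (-4.0000, 0).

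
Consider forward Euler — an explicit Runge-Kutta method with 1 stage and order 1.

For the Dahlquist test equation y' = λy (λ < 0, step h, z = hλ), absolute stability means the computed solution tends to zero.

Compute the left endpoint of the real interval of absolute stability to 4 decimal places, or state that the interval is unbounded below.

left endpoint -2.0000.

With y'=λy (z=hλ):
  order 1, 1-stage ⇒ R(z)=1+z
  (e.g. R(-0.35)=0.65000, |R|=0.65000)

Find x<0 with |R(x)|<1.
x=-0.35: |R|=0.6500
|R(-2.17)|=1.1700 |R(-1.26)|=0.2600 |R(-1.16)|=0.1600
Bisect:
  x_lo=-2.8918 |R|=1.8918  x_hi=-0.2373 |R|=0.7627
  mid=-1.56451 |R|=0.56451 →hi
  mid=-2.22813 |R|=1.22813 →lo
  mid=-1.89632 |R|=0.89632 →hi
  mid=-2.06223 |R|=1.06223 →lo
  mid=-1.97928 |R|=0.97928 →hi
  mid=-2.02075 |R|=1.02075 →lo
  mid=-2.00001 |R|=1.00001 →lo
  mid=-1.98964 |R|=0.98964 →hi
  ...
  [-2.00001,-1.99985] ⇒ x*=-2.0000
Stable set (-2.0000, 0).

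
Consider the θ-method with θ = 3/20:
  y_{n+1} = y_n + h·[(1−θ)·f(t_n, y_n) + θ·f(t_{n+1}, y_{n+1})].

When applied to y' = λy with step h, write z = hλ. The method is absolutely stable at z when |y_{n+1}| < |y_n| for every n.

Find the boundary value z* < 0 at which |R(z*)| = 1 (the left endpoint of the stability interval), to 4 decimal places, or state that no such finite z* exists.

left endpoint -2.8571.

With y'=λy (z=hλ):
  y_{n+1} = y_n + z·[17/20·y_n + 3/20·y_{n+1}] ⇒ (1 − 3/20z)y_{n+1} = (1 + 17/20z)y_n
  R(z) = (1 + 17/20z)/(1 − 3/20z).

Solve |R(x)|<1 on ℝ⁻.
x=-1.39: |R|=0.1502
R=−1: 1+17/20x = −1+3/20x ⇒ -7/10x=2 ⇒ x=2/(-7/10)=-2.8571
Confirm numerically:
  x=-2.372: |R|=0.74952 <1
  x=-2.299: |R|=0.70948 <1
  x=-1.823: |R|=0.43154 <1
  x=-1.296: |R|=0.08506 <1
  x=-3.313: |R|=1.21317 >1
  x=-3.129: |R|=1.12951 >1
  x=-3.116: |R|=1.12348 >1
Stable set (-2.8571, 0).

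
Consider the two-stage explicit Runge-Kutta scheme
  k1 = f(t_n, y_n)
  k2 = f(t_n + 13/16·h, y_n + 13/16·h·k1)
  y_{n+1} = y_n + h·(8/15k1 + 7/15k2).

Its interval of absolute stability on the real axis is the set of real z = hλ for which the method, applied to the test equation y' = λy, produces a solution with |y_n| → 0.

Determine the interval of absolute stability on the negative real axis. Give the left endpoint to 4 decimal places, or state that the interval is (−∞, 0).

z∈(-2.6374,0).

Set f=λy, z=hλ:
  k1=λy_n ⇒ h·k1=z·y_n;  k2=λ(1+13/16z)y_n ⇒ h·k2=z(1+13/16z)y_n
  y_{n+1}/y_n = 1 + 8/15z + 7/15z(1+13/16z) = 1 + z + 91/240z²
  ⇒ R(z) = 1 + z + 91/240z².

Find x<0 with |R(x)|<1.
x=-1.74: |R|=0.4080
R=1: x+91/240x²=0 ⇒ x=−240/91=-2.6374; min R=1−1/(4·91/240)=0.3407>−1
Confirm numerically:
  x=-2.287: |R|=0.69618 <1
  x=-1.947: |R|=0.49035 <1
  x=-1.495: |R|=0.35245 <1
  x=-3.120: |R|=1.57096 >1
  x=-3.085: |R|=1.52361 >1
  x=-3.056: |R|=1.48509 >1
So |R|<1 on (-2.6374, 0).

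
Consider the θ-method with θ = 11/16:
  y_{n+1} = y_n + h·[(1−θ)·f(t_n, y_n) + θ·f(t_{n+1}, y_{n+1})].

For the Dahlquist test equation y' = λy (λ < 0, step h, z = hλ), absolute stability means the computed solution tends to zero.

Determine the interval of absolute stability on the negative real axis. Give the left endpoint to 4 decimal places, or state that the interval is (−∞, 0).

unbounded; (−∞, 0).

Test eqn y'=λy, z=hλ:
  y_{n+1} = y_n + z·[5/16·y_n + 11/16·y_{n+1}] ⇒ (1 − 11/16z)y_{n+1} = (1 + 5/16z)y_n
  ⇒ R(z) = (1 + 5/16z)/(1 − 11/16z).

Solve |R(x)|<1 on ℝ⁻.
x=-1.21: |R|=0.3395
x=-2: |R|=0.1579
x=-10: |R|=0.2698
x=-100: |R|=0.4337
θ=11/16≥1/2 ⇒ |1+5/16x|<|1−11/16x| ∀x<0 ⇒ interval (−∞,0).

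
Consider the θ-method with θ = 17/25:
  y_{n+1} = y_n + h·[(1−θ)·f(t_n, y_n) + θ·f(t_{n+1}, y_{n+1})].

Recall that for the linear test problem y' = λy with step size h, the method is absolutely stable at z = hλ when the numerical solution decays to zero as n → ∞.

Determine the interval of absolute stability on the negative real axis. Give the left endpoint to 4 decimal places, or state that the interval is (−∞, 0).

With y'=λy (z=hλ):
  y_{n+1} = y_n + z·[8/25·y_n + 17/25·y_{n+1}] ⇒ (1 − 17/25z)y_{n+1} = (1 + 8/25z)y_n
  ⇒ R(z) = (1 + 8/25z)/(1 − 17/25z).

Solve |R(x)|<1 on ℝ⁻.
x=-0.55: |R|=0.5997
x=-2: |R|=0.1525
x=-10: |R|=0.2821
x=-100: |R|=0.4493
θ=17/25≥1/2 ⇒ |1+8/25x|<|1−17/25x| ∀x<0 ⇒ unbounded interval.

(−∞, 0) — no finite endpoint.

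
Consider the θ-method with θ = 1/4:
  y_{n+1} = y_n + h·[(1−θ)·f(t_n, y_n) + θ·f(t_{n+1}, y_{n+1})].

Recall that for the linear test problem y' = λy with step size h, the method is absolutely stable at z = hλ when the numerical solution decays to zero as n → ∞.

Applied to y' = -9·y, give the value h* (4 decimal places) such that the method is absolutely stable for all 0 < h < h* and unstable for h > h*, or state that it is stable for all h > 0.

Set f=λy, z=hλ:
  y_{n+1} = y_n + z·[3/4·y_n + 1/4·y_{n+1}] ⇒ (1 − 1/4z)y_{n+1} = (1 + 3/4z)y_n
  ⇒ R(z) = (1 + 3/4z)/(1 − 1/4z).

Find x<0 with |R(x)|<1.
x=-1.22: |R|=0.0651
R=−1: 1+3/4x = −1+1/4x ⇒ -1/2x=2 ⇒ x=2/(-1/2)=-4.0000
Confirm numerically:
  x=-3.431: |R|=0.84686 <1
  x=-2.450: |R|=0.51938 <1
  x=-2.441: |R|=0.51591 <1
  x=-1.962: |R|=0.31634 <1
  x=-4.252: |R|=1.06108 >1
  x=-4.025: |R|=1.00623 >1
Interval (-4.0000, 0).

(-4.0000,0); λ=-9 ⇒ h* = (4)/9 = 0.4444.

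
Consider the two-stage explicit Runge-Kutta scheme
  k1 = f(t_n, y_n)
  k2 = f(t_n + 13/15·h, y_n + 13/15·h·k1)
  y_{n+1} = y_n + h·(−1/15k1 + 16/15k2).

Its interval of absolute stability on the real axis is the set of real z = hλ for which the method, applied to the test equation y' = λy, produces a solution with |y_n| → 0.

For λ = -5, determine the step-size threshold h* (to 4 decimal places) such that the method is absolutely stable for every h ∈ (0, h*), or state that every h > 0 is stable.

With y'=λy (z=hλ):
  k1=λy_n ⇒ h·k1=z·y_n;  k2=λ(1+13/15z)y_n ⇒ h·k2=z(1+13/15z)y_n
  y_{n+1}/y_n = 1 − 1/15z + 16/15z(1+13/15z) = 1 + z + 208/225z²
  R(z) = 1 + z + 208/225z².

Solve |R(x)|<1 on ℝ⁻.
x=-0.74: |R|=0.7662
R=1: x+208/225x²=0 ⇒ x=−225/208=-1.0817; min R=1−1/(4·208/225)=0.7296>−1
Confirm numerically:
  x=-0.918: |R|=0.86105 <1
  x=-0.760: |R|=0.77396 <1
  x=-0.756: |R|=0.77235 <1
  x=-0.555: |R|=0.72975 <1
  x=-1.654: |R|=1.87502 >1
  x=-1.169: |R|=1.09431 >1
  x=-1.114: |R|=1.03323 >1
Stable set (-1.0817, 0).

(-1.0817,0); λ=-5 ⇒ h* = (225/208)/5 = 0.2163.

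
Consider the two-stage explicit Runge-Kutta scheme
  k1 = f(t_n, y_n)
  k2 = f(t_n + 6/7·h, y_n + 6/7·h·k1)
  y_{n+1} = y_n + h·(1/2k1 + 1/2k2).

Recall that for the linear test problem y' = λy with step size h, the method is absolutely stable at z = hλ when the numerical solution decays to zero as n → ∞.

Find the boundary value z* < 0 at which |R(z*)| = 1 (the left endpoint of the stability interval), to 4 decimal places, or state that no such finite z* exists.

On y'=λy, z=hλ:
  k1=λy_n ⇒ h·k1=z·y_n;  k2=λ(1+6/7z)y_n ⇒ h·k2=z(1+6/7z)y_n
  y_{n+1}/y_n = 1 + 1/2z + 1/2z(1+6/7z) = 1 + z + 3/7z²
  ⇒ R(z) = 1 + z + 3/7z².

Boundary: |R(x)|=1, x<0.
x=-0.74: |R|=0.4947
R=1: x+3/7x²=0 ⇒ x=−7/3=-2.3333; min R=1−1/(4·3/7)=0.4167>−1
Confirm numerically:
  x=-1.974: |R|=0.69600 <1
  x=-1.618: |R|=0.50397 <1
  x=-1.571: |R|=0.48673 <1
  x=-1.263: |R|=0.42064 <1
  x=-2.799: |R|=1.55860 >1
  x=-2.712: |R|=1.44012 >1
Interval (-2.3333, 0).

z* = -2.3333.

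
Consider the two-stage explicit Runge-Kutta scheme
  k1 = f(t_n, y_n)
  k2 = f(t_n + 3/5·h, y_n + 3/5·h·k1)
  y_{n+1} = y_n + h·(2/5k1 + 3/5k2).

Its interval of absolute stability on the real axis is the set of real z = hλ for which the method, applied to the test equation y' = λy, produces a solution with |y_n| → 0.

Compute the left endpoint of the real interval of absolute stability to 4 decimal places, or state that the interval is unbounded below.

On y'=λy, z=hλ:
  k1=λy_n ⇒ h·k1=z·y_n;  k2=λ(1+3/5z)y_n ⇒ h·k2=z(1+3/5z)y_n
  y_{n+1}/y_n = 1 + 2/5z + 3/5z(1+3/5z) = 1 + z + 9/25z²
  ⇒ R(z) = 1 + z + 9/25z².

Need |R(x)|<1, x<0.
x=-1.46: |R|=0.3074
R=1: x+9/25x²=0 ⇒ x=−25/9=-2.7778; min R=1−1/(4·9/25)=0.3056>−1
Confirm numerically:
  x=-2.639: |R|=0.86816 <1
  x=-2.612: |R|=0.84412 <1
  x=-1.693: |R|=0.33885 <1
  x=-3.298: |R|=1.61765 >1
  x=-3.243: |R|=1.54314 >1
  x=-3.047: |R|=1.29532 >1
Stable set (-2.7778, 0).

left endpoint -2.7778.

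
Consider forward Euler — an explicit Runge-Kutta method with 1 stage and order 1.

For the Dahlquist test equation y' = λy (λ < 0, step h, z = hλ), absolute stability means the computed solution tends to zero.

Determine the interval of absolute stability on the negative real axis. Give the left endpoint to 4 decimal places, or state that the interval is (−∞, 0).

z∈(-2.0000,0).

With y'=λy (z=hλ):
  order 1, 1-stage ⇒ R(z)=1+z
  (e.g. R(-0.92)=0.08000, |R|=0.08000)

Find x<0 with |R(x)|<1.
x=-0.92: |R|=0.0800
|R(-2.12)|=1.1200 |R(-1.65)|=0.6500 |R(-0.88)|=0.1200
Bisect:
  x_lo=-2.6551 |R|=1.6551  x_hi=-0.3488 |R|=0.6512
  mid=-1.50191 |R|=0.50191 →hi
  mid=-2.07849 |R|=1.07849 →lo
  mid=-1.79020 |R|=0.79020 →hi
  mid=-1.93434 |R|=0.93434 →hi
  mid=-2.00642 |R|=1.00642 →lo
  mid=-1.97038 |R|=0.97038 →hi
  mid=-1.98840 |R|=0.98840 →hi
  mid=-1.99741 |R|=0.99741 →hi
  ...
  [-2.00008,-1.99994] ⇒ x*=-2.0000
So |R|<1 on (-2.0000, 0).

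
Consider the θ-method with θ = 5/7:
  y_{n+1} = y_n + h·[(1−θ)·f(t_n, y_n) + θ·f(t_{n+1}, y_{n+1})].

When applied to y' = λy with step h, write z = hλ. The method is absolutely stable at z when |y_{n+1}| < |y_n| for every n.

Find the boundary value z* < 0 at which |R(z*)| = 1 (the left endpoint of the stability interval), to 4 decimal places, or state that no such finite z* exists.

interval (−∞, 0).

On y'=λy, z=hλ:
  y_{n+1} = y_n + z·[2/7·y_n + 5/7·y_{n+1}] ⇒ (1 − 5/7z)y_{n+1} = (1 + 2/7z)y_n
  so R(z) = (1 + 2/7z)/(1 − 5/7z).

Solve |R(x)|<1 on ℝ⁻.
x=-1.15: |R|=0.3686
x=-2: |R|=0.1765
x=-10: |R|=0.2281
x=-100: |R|=0.3807
θ=5/7≥1/2 ⇒ |1+2/7x|<|1−5/7x| ∀x<0 ⇒ stable on all of ℝ⁻.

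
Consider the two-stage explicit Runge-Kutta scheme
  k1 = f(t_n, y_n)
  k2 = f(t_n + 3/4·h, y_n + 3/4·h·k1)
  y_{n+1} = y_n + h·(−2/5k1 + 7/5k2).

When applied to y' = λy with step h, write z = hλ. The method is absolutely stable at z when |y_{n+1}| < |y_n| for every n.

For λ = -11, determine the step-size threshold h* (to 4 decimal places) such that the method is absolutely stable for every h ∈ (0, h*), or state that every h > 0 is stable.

Set f=λy, z=hλ:
  k1=λy_n ⇒ h·k1=z·y_n;  k2=λ(1+3/4z)y_n ⇒ h·k2=z(1+3/4z)y_n
  y_{n+1}/y_n = 1 − 2/5z + 7/5z(1+3/4z) = 1 + z + 21/20z²
  R(z) = 1 + z + 21/20z².

Solve |R(x)|<1 on ℝ⁻.
x=-1.18: |R|=1.2820
R=1: x+21/20x²=0 ⇒ x=−20/21=-0.9524; min R=1−1/(4·21/20)=0.7619>−1
Confirm numerically:
  x=-0.874: |R|=0.92807 <1
  x=-0.562: |R|=0.76964 <1
  x=-0.435: |R|=0.76369 <1
  x=-1.505: |R|=1.87328 >1
  x=-1.176: |R|=1.27612 >1
  x=-1.080: |R|=1.14472 >1
So |R|<1 on (-0.9524, 0).

(-0.9524,0); λ=-11 ⇒ h* = (20/21)/11 = 0.0866.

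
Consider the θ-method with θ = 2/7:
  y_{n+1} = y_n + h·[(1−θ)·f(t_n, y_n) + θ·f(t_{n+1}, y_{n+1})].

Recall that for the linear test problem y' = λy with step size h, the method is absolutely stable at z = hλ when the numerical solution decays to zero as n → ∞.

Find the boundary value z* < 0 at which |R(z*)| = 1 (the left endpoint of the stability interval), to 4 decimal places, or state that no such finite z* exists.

On y'=λy, z=hλ:
  y_{n+1} = y_n + z·[5/7·y_n + 2/7·y_{n+1}] ⇒ (1 − 2/7z)y_{n+1} = (1 + 5/7z)y_n
  Hence R(z) = (1 + 5/7z)/(1 − 2/7z).

Need |R(x)|<1, x<0.
x=-0.67: |R|=0.4376
R=−1: 1+5/7x = −1+2/7x ⇒ -3/7x=2 ⇒ x=2/(-3/7)=-4.6667
Confirm numerically:
  x=-3.595: |R|=0.77343 <1
  x=-2.687: |R|=0.52004 <1
  x=-2.550: |R|=0.47521 <1
  x=-2.176: |R|=0.34179 <1
  x=-5.029: |R|=1.06372 >1
  x=-4.806: |R|=1.02516 >1
  x=-4.688: |R|=1.00391 >1
Stable set (-4.6667, 0).

left endpoint -4.6667.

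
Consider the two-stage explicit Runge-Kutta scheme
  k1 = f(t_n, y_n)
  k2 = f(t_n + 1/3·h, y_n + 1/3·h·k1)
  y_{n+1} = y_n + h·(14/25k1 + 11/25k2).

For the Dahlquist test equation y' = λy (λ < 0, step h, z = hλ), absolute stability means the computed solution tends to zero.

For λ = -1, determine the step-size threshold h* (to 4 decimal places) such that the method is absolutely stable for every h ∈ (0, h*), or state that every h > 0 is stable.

(-6.8182,0); λ=-1 ⇒ h* = (75/11)/1 = 6.8182.

Set f=λy, z=hλ:
  k1=λy_n ⇒ h·k1=z·y_n;  k2=λ(1+1/3z)y_n ⇒ h·k2=z(1+1/3z)y_n
  y_{n+1}/y_n = 1 + 14/25z + 11/25z(1+1/3z) = 1 + z + 11/75z²
  R(z) = 1 + z + 11/75z².

Find x<0 with |R(x)|<1.
x=-1.1: |R|=0.0775
R=1: x+11/75x²=0 ⇒ x=−75/11=-6.8182; min R=1−1/(4·11/75)=-0.7045>−1
Confirm numerically:
  x=-5.945: |R|=0.23864 <1
  x=-4.377: |R|=0.56714 <1
  x=-3.942: |R|=0.66289 <1
  x=-3.119: |R|=0.69220 <1
  x=-7.170: |R|=1.36997 >1
  x=-6.868: |R|=1.05018 >1
  x=-6.865: |R|=1.04714 >1
Interval (-6.8182, 0).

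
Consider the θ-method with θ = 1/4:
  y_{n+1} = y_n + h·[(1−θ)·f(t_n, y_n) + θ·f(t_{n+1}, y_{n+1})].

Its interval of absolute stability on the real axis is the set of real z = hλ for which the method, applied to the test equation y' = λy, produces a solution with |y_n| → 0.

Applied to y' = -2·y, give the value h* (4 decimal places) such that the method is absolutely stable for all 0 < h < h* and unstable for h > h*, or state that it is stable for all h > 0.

(-4.0000,0); λ=-2 ⇒ h* = (4)/2 = 2.0000.

With y'=λy (z=hλ):
  y_{n+1} = y_n + z·[3/4·y_n + 1/4·y_{n+1}] ⇒ (1 − 1/4z)y_{n+1} = (1 + 3/4z)y_n
  Hence R(z) = (1 + 3/4z)/(1 − 1/4z).

Solve |R(x)|<1 on ℝ⁻.
x=-1.18: |R|=0.0888
R=−1: 1+3/4x = −1+1/4x ⇒ -1/2x=2 ⇒ x=2/(-1/2)=-4.0000
Confirm numerically:
  x=-2.880: |R|=0.67442 <1
  x=-2.055: |R|=0.35756 <1
  x=-1.859: |R|=0.26916 <1
  x=-4.527: |R|=1.12361 >1
  x=-4.479: |R|=1.11299 >1
  x=-4.089: |R|=1.02201 >1
Stable set (-4.0000, 0).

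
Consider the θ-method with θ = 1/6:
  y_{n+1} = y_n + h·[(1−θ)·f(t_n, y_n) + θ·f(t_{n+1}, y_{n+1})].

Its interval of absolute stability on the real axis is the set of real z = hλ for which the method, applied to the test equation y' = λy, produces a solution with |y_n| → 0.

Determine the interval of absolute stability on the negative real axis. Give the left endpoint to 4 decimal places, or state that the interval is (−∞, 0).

z∈(-3.0000,0).

On y'=λy, z=hλ:
  y_{n+1} = y_n + z·[5/6·y_n + 1/6·y_{n+1}] ⇒ (1 − 1/6z)y_{n+1} = (1 + 5/6z)y_n
  R(z) = (1 + 5/6z)/(1 − 1/6z).

Need |R(x)|<1, x<0.
x=-1.14: |R|=0.0420
R=−1: 1+5/6x = −1+1/6x ⇒ -2/3x=2 ⇒ x=2/(-2/3)=-3.0000
Confirm numerically:
  x=-2.729: |R|=0.87582 <1
  x=-2.076: |R|=0.54235 <1
  x=-1.347: |R|=0.10004 <1
  x=-1.327: |R|=0.08667 <1
  x=-3.406: |R|=1.17266 >1
  x=-3.290: |R|=1.12487 >1
  x=-3.148: |R|=1.06471 >1
Stable set (-3.0000, 0).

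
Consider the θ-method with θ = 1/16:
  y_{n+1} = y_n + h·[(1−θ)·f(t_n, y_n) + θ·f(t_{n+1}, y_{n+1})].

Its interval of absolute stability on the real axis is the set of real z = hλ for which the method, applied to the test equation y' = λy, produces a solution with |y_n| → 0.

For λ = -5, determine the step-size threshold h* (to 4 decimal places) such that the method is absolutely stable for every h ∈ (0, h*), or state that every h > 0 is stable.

Test eqn y'=λy, z=hλ:
  y_{n+1} = y_n + z·[15/16·y_n + 1/16·y_{n+1}] ⇒ (1 − 1/16z)y_{n+1} = (1 + 15/16z)y_n
  Hence R(z) = (1 + 15/16z)/(1 − 1/16z).

Need |R(x)|<1, x<0.
x=-1.51: |R|=0.3798
R=−1: 1+15/16x = −1+1/16x ⇒ -7/8x=2 ⇒ x=2/(-7/8)=-2.2857
Confirm numerically:
  x=-2.020: |R|=0.79356 <1
  x=-1.807: |R|=0.62363 <1
  x=-1.655: |R|=0.49986 <1
  x=-0.947: |R|=0.10592 <1
  x=-2.800: |R|=1.38298 >1
  x=-2.607: |R|=1.24174 >1
  x=-2.583: |R|=1.22397 >1
Interval (-2.2857, 0).

(-2.2857,0); λ=-5 ⇒ h* = (16/7)/5 = 0.4571.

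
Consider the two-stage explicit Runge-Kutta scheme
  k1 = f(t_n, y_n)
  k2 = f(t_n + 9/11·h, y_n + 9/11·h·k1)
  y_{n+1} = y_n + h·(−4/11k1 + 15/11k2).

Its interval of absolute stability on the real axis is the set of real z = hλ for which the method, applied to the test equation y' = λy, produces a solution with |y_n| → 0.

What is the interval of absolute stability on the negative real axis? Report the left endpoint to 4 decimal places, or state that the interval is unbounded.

z∈(-0.8963,0).

With y'=λy (z=hλ):
  k1=λy_n ⇒ h·k1=z·y_n;  k2=λ(1+9/11z)y_n ⇒ h·k2=z(1+9/11z)y_n
  y_{n+1}/y_n = 1 − 4/11z + 15/11z(1+9/11z) = 1 + z + 135/121z²
  so R(z) = 1 + z + 135/121z².

Need |R(x)|<1, x<0.
x=-1.02: |R|=1.1408
R=1: x+135/121x²=0 ⇒ x=−121/135=-0.8963; min R=1−1/(4·135/121)=0.7759>−1
Confirm numerically:
  x=-0.706: |R|=0.85011 <1
  x=-0.659: |R|=0.82553 <1
  x=-0.546: |R|=0.78661 <1
  x=-1.454: |R|=1.90472 >1
  x=-1.186: |R|=1.38334 >1
  x=-1.094: |R|=1.24131 >1
Stable set (-0.8963, 0).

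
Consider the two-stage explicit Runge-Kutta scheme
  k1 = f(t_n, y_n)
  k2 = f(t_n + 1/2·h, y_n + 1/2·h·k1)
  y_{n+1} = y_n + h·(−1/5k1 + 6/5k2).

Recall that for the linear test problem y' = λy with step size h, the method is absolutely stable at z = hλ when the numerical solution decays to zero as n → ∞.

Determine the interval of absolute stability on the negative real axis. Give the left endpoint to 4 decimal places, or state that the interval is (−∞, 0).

z∈(-1.6667,0).

Set f=λy, z=hλ:
  k1=λy_n ⇒ h·k1=z·y_n;  k2=λ(1+1/2z)y_n ⇒ h·k2=z(1+1/2z)y_n
  y_{n+1}/y_n = 1 − 1/5z + 6/5z(1+1/2z) = 1 + z + 3/5z²
  ⇒ R(z) = 1 + z + 3/5z².

Find x<0 with |R(x)|<1.
x=-0.43: |R|=0.6809
R=1: x+3/5x²=0 ⇒ x=−5/3=-1.6667; min R=1−1/(4·3/5)=0.5833>−1
Confirm numerically:
  x=-1.212: |R|=0.66937 <1
  x=-1.029: |R|=0.60630 <1
  x=-0.934: |R|=0.58941 <1
  x=-0.738: |R|=0.58879 <1
  x=-1.918: |R|=1.28923 >1
  x=-1.695: |R|=1.02881 >1
Stable set (-1.6667, 0).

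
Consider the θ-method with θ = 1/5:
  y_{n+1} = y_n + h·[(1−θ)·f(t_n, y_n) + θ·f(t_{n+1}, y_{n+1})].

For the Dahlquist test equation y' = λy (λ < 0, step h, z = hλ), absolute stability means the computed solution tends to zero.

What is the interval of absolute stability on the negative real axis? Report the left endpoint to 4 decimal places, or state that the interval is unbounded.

z∈(-3.3333,0).

Test eqn y'=λy, z=hλ:
  y_{n+1} = y_n + z·[4/5·y_n + 1/5·y_{n+1}] ⇒ (1 − 1/5z)y_{n+1} = (1 + 4/5z)y_n
  R(z) = (1 + 4/5z)/(1 − 1/5z).

Solve |R(x)|<1 on ℝ⁻.
x=-0.52: |R|=0.5290
R=−1: 1+4/5x = −1+1/5x ⇒ -3/5x=2 ⇒ x=2/(-3/5)=-3.3333
Confirm numerically:
  x=-2.897: |R|=0.83424 <1
  x=-2.084: |R|=0.47092 <1
  x=-1.375: |R|=0.07843 <1
  x=-3.696: |R|=1.12511 >1
  x=-3.499: |R|=1.05848 >1
Stable set (-3.3333, 0).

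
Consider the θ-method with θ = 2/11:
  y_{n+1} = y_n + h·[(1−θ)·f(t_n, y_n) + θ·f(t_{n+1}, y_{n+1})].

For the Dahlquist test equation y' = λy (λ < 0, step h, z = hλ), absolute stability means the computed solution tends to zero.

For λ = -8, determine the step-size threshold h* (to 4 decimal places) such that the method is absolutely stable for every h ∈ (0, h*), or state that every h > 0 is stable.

(-3.1429,0); λ=-8 ⇒ h* = (22/7)/8 = 0.3929.

Test eqn y'=λy, z=hλ:
  y_{n+1} = y_n + z·[9/11·y_n + 2/11·y_{n+1}] ⇒ (1 − 2/11z)y_{n+1} = (1 + 9/11z)y_n
  ⇒ R(z) = (1 + 9/11z)/(1 − 2/11z).

Find x<0 with |R(x)|<1.
x=-1.8: |R|=0.3562
R=−1: 1+9/11x = −1+2/11x ⇒ -7/11x=2 ⇒ x=2/(-7/11)=-3.1429
Confirm numerically:
  x=-3.020: |R|=0.94953 <1
  x=-1.916: |R|=0.42098 <1
  x=-1.845: |R|=0.38155 <1
  x=-3.669: |R|=1.20084 >1
  x=-3.357: |R|=1.08462 >1
So |R|<1 on (-3.1429, 0).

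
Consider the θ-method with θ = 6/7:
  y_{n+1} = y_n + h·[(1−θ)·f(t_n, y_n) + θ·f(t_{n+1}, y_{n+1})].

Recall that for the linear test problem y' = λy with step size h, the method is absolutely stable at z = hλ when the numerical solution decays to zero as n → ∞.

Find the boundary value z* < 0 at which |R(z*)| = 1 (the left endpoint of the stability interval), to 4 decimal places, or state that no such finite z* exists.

unbounded; (−∞, 0).

On y'=λy, z=hλ:
  y_{n+1} = y_n + z·[1/7·y_n + 6/7·y_{n+1}] ⇒ (1 − 6/7z)y_{n+1} = (1 + 1/7z)y_n
  ⇒ R(z) = (1 + 1/7z)/(1 − 6/7z).

Need |R(x)|<1, x<0.
x=-1.78: |R|=0.2952
x=-2: |R|=0.2632
x=-10: |R|=0.0448
x=-100: |R|=0.1532
θ=6/7≥1/2 ⇒ |1+1/7x|<|1−6/7x| ∀x<0 ⇒ stable on all of ℝ⁻.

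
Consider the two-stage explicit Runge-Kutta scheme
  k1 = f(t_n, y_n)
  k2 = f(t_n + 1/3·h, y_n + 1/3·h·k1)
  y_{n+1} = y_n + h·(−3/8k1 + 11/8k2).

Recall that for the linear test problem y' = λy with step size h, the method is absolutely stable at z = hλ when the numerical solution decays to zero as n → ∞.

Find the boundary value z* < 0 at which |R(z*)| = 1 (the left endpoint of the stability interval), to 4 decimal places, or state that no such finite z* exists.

On y'=λy, z=hλ:
  k1=λy_n ⇒ h·k1=z·y_n;  k2=λ(1+1/3z)y_n ⇒ h·k2=z(1+1/3z)y_n
  y_{n+1}/y_n = 1 − 3/8z + 11/8z(1+1/3z) = 1 + z + 11/24z²
  Hence R(z) = 1 + z + 11/24z².

Boundary: |R(x)|=1, x<0.
x=-1.42: |R|=0.5042
R=1: x+11/24x²=0 ⇒ x=−24/11=-2.1818; min R=1−1/(4·11/24)=0.4545>−1
Confirm numerically:
  x=-2.127: |R|=0.94656 <1
  x=-1.764: |R|=0.66219 <1
  x=-1.002: |R|=0.45817 <1
  x=-2.495: |R|=1.35814 >1
  x=-2.444: |R|=1.29369 >1
Interval (-2.1818, 0).

z* = -2.1818.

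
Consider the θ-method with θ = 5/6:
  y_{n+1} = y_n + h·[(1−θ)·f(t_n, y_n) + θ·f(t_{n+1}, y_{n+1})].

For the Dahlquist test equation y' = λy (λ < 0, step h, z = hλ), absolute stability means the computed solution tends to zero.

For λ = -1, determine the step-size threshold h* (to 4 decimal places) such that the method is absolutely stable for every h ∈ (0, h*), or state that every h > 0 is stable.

Set f=λy, z=hλ:
  y_{n+1} = y_n + z·[1/6·y_n + 5/6·y_{n+1}] ⇒ (1 − 5/6z)y_{n+1} = (1 + 1/6z)y_n
  so R(z) = (1 + 1/6z)/(1 − 5/6z).

Need |R(x)|<1, x<0.
x=-1.56: |R|=0.3217
x=-2: |R|=0.2500
x=-10: |R|=0.0714
x=-100: |R|=0.1858
θ=5/6≥1/2 ⇒ |1+1/6x|<|1−5/6x| ∀x<0 ⇒ interval (−∞,0).

(−∞, 0) — no finite endpoint. Any h>0 works for λ=-1.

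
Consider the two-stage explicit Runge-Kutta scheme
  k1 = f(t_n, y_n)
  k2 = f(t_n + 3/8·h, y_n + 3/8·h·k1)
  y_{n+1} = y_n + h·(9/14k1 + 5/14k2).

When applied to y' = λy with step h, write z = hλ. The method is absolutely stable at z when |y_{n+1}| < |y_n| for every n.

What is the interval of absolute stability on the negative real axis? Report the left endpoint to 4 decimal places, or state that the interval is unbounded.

z∈(-7.4667,0).

Set f=λy, z=hλ:
  k1=λy_n ⇒ h·k1=z·y_n;  k2=λ(1+3/8z)y_n ⇒ h·k2=z(1+3/8z)y_n
  y_{n+1}/y_n = 1 + 9/14z + 5/14z(1+3/8z) = 1 + z + 15/112z²
  R(z) = 1 + z + 15/112z².

Boundary: |R(x)|=1, x<0.
x=-1.22: |R|=0.0207
R=1: x+15/112x²=0 ⇒ x=−112/15=-7.4667; min R=1−1/(4·15/112)=-0.8667>−1
Confirm numerically:
  x=-7.007: |R|=0.56863 <1
  x=-6.867: |R|=0.44849 <1
  x=-6.220: |R|=0.03852 <1
  x=-7.971: |R|=1.53840 >1
  x=-7.611: |R|=1.14712 >1
Stable set (-7.4667, 0).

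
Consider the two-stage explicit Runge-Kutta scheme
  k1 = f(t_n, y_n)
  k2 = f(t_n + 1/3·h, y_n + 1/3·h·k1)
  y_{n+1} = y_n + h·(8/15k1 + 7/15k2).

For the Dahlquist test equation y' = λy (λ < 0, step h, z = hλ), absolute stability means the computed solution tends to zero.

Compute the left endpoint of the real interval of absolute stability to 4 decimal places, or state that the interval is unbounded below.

left endpoint -6.4286.

Set f=λy, z=hλ:
  k1=λy_n ⇒ h·k1=z·y_n;  k2=λ(1+1/3z)y_n ⇒ h·k2=z(1+1/3z)y_n
  y_{n+1}/y_n = 1 + 8/15z + 7/15z(1+1/3z) = 1 + z + 7/45z²
  Hence R(z) = 1 + z + 7/45z².

Find x<0 with |R(x)|<1.
x=-0.63: |R|=0.4317
R=1: x+7/45x²=0 ⇒ x=−45/7=-6.4286; min R=1−1/(4·7/45)=-0.6071>−1
Confirm numerically:
  x=-6.224: |R|=0.80194 <1
  x=-2.991: |R|=0.59939 <1
  x=-2.910: |R|=0.59274 <1
  x=-7.022: |R|=1.64821 >1
  x=-6.773: |R|=1.36288 >1
  x=-6.531: |R|=1.10406 >1
Stable set (-6.4286, 0).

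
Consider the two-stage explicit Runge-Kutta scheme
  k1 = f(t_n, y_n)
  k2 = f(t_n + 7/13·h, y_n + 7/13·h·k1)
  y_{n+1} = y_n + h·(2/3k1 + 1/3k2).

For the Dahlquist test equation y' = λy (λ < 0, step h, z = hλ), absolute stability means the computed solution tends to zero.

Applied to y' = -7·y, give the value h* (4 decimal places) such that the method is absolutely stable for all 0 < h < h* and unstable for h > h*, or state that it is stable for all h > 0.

On y'=λy, z=hλ:
  k1=λy_n ⇒ h·k1=z·y_n;  k2=λ(1+7/13z)y_n ⇒ h·k2=z(1+7/13z)y_n
  y_{n+1}/y_n = 1 + 2/3z + 1/3z(1+7/13z) = 1 + z + 7/39z²
  ⇒ R(z) = 1 + z + 7/39z².

Find x<0 with |R(x)|<1.
x=-1.63: |R|=0.1531
R=1: x+7/39x²=0 ⇒ x=−39/7=-5.5714; min R=1−1/(4·7/39)=-0.3929>−1
Confirm numerically:
  x=-5.274: |R|=0.71845 <1
  x=-4.824: |R|=0.35284 <1
  x=-3.599: |R|=0.27414 <1
  x=-3.424: |R|=0.31973 <1
  x=-6.138: |R|=1.62419 >1
  x=-6.067: |R|=1.53965 >1
Interval (-5.5714, 0).

(-5.5714,0); λ=-7 ⇒ h* = (39/7)/7 = 0.7959.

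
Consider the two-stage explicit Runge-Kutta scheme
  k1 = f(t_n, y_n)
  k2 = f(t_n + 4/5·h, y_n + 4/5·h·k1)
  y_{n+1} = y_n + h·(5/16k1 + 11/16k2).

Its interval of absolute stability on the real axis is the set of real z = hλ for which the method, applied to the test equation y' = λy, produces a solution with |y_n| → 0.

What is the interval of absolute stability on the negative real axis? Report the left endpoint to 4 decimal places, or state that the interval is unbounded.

z∈(-1.8182,0).

On y'=λy, z=hλ:
  k1=λy_n ⇒ h·k1=z·y_n;  k2=λ(1+4/5z)y_n ⇒ h·k2=z(1+4/5z)y_n
  y_{n+1}/y_n = 1 + 5/16z + 11/16z(1+4/5z) = 1 + z + 11/20z²
  Hence R(z) = 1 + z + 11/20z².

Find x<0 with |R(x)|<1.
x=-0.95: |R|=0.5464
R=1: x+11/20x²=0 ⇒ x=−20/11=-1.8182; min R=1−1/(4·11/20)=0.5455>−1
Confirm numerically:
  x=-1.741: |R|=0.92609 <1
  x=-0.850: |R|=0.54738 <1
  x=-0.843: |R|=0.54786 <1
  x=-2.187: |R|=1.44363 >1
  x=-2.171: |R|=1.42128 >1
Stable set (-1.8182, 0).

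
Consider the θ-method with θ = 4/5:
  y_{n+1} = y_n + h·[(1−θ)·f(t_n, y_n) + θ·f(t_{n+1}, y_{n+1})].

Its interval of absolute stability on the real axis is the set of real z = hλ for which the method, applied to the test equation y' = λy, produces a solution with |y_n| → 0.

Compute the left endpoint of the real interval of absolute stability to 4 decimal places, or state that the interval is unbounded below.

(−∞, 0) — no finite endpoint.

With y'=λy (z=hλ):
  y_{n+1} = y_n + z·[1/5·y_n + 4/5·y_{n+1}] ⇒ (1 − 4/5z)y_{n+1} = (1 + 1/5z)y_n
  Hence R(z) = (1 + 1/5z)/(1 − 4/5z).

Find x<0 with |R(x)|<1.
x=-0.43: |R|=0.6801
x=-2: |R|=0.2308
x=-10: |R|=0.1111
x=-100: |R|=0.2346
θ=4/5≥1/2 ⇒ |1+1/5x|<|1−4/5x| ∀x<0 ⇒ stable on all of ℝ⁻.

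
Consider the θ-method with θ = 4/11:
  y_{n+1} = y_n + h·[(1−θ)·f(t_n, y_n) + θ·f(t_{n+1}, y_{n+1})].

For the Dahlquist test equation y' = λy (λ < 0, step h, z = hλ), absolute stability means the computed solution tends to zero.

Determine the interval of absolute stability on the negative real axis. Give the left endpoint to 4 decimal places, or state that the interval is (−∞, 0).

On y'=λy, z=hλ:
  y_{n+1} = y_n + z·[7/11·y_n + 4/11·y_{n+1}] ⇒ (1 − 4/11z)y_{n+1} = (1 + 7/11z)y_n
  so R(z) = (1 + 7/11z)/(1 − 4/11z).

Solve |R(x)|<1 on ℝ⁻.
x=-1.71: |R|=0.0544
R=−1: 1+7/11x = −1+4/11x ⇒ -3/11x=2 ⇒ x=2/(-3/11)=-7.3333
Confirm numerically:
  x=-6.251: |R|=0.90982 <1
  x=-5.516: |R|=0.83511 <1
  x=-3.679: |R|=0.57369 <1
  x=-7.824: |R|=1.03480 >1
  x=-7.784: |R|=1.03209 >1
Interval (-7.3333, 0).

(-7.3333, 0).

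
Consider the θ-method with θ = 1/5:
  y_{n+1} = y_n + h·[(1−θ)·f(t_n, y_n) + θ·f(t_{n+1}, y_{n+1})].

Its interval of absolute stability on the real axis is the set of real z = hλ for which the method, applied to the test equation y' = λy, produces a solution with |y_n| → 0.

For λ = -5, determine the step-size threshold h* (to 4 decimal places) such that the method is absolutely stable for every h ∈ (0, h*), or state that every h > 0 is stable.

With y'=λy (z=hλ):
  y_{n+1} = y_n + z·[4/5·y_n + 1/5·y_{n+1}] ⇒ (1 − 1/5z)y_{n+1} = (1 + 4/5z)y_n
  Hence R(z) = (1 + 4/5z)/(1 − 1/5z).

Find x<0 with |R(x)|<1.
x=-1.35: |R|=0.0630
R=−1: 1+4/5x = −1+1/5x ⇒ -3/5x=2 ⇒ x=2/(-3/5)=-3.3333
Confirm numerically:
  x=-2.453: |R|=0.64565 <1
  x=-2.019: |R|=0.43824 <1
  x=-1.698: |R|=0.26754 <1
  x=-3.886: |R|=1.18659 >1
  x=-3.745: |R|=1.14122 >1
Stable set (-3.3333, 0).

(-3.3333,0); λ=-5 ⇒ h* = (10/3)/5 = 0.6667.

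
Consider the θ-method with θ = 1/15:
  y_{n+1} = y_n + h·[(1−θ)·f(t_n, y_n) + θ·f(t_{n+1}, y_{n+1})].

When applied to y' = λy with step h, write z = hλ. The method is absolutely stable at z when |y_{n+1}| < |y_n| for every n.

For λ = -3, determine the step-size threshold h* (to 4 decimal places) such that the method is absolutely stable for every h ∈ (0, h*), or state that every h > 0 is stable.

Set f=λy, z=hλ:
  y_{n+1} = y_n + z·[14/15·y_n + 1/15·y_{n+1}] ⇒ (1 − 1/15z)y_{n+1} = (1 + 14/15z)y_n
  Hence R(z) = (1 + 14/15z)/(1 − 1/15z).

Find x<0 with |R(x)|<1.
x=-0.93: |R|=0.1243
R=−1: 1+14/15x = −1+1/15x ⇒ -13/15x=2 ⇒ x=2/(-13/15)=-2.3077
Confirm numerically:
  x=-1.671: |R|=0.50351 <1
  x=-1.399: |R|=0.27965 <1
  x=-0.933: |R|=0.12163 <1
  x=-2.656: |R|=1.25646 >1
  x=-2.540: |R|=1.17218 >1
So |R|<1 on (-2.3077, 0).

(-2.3077,0); λ=-3 ⇒ h* = (30/13)/3 = 0.7692.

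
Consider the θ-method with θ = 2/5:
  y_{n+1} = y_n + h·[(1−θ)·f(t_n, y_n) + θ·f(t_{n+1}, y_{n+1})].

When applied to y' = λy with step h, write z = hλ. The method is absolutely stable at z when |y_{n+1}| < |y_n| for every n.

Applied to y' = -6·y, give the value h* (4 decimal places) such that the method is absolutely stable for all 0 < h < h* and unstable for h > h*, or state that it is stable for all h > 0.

Set f=λy, z=hλ:
  y_{n+1} = y_n + z·[3/5·y_n + 2/5·y_{n+1}] ⇒ (1 − 2/5z)y_{n+1} = (1 + 3/5z)y_n
  Hence R(z) = (1 + 3/5z)/(1 − 2/5z).

Find x<0 with |R(x)|<1.
x=-0.94: |R|=0.3169
R=−1: 1+3/5x = −1+2/5x ⇒ -1/5x=2 ⇒ x=2/(-1/5)=-10.0000
Confirm numerically:
  x=-6.405: |R|=0.79815 <1
  x=-5.694: |R|=0.73725 <1
  x=-5.412: |R|=0.71006 <1
  x=-10.395: |R|=1.01532 >1
  x=-10.289: |R|=1.01130 >1
Stable set (-10.0000, 0).

(-10.0000,0); λ=-6 ⇒ h* = (10)/6 = 1.6667.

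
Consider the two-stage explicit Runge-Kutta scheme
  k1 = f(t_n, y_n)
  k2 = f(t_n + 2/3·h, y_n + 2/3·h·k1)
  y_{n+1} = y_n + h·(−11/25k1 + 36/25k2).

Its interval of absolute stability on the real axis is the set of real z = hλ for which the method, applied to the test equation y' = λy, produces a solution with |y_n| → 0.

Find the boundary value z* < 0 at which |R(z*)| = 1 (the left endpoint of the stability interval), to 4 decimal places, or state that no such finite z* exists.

On y'=λy, z=hλ:
  k1=λy_n ⇒ h·k1=z·y_n;  k2=λ(1+2/3z)y_n ⇒ h·k2=z(1+2/3z)y_n
  y_{n+1}/y_n = 1 − 11/25z + 36/25z(1+2/3z) = 1 + z + 24/25z²
  R(z) = 1 + z + 24/25z².

Boundary: |R(x)|=1, x<0.
x=-1.69: |R|=2.0519
R=1: x+24/25x²=0 ⇒ x=−25/24=-1.0417; min R=1−1/(4·24/25)=0.7396>−1
Confirm numerically:
  x=-0.850: |R|=0.84360 <1
  x=-0.700: |R|=0.77040 <1
  x=-0.541: |R|=0.73997 <1
  x=-1.357: |R|=1.41079 >1
  x=-1.255: |R|=1.25702 >1
So |R|<1 on (-1.0417, 0).

left endpoint -1.0417.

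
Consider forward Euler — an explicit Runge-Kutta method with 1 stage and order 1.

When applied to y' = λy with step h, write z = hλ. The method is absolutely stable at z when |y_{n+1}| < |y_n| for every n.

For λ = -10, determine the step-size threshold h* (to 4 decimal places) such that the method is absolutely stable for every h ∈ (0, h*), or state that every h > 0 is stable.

With y'=λy (z=hλ):
  order 1, 1-stage ⇒ R(z)=1+z
  (e.g. R(-1.65)=-0.65000, |R|=0.65000)

Find x<0 with |R(x)|<1.
x=-1.65: |R|=0.6500
|R(-2.34)|=1.3400 |R(-1.41)|=0.4100 |R(-1.23)|=0.2300
Bisect:
  x_lo=-2.3224 |R|=1.3224  x_hi=-0.3116 |R|=0.6884
  mid=-1.31701 |R|=0.31701 →hi
  mid=-1.81972 |R|=0.81972 →hi
  mid=-2.07108 |R|=1.07108 →lo
  mid=-1.94540 |R|=0.94540 →hi
  mid=-2.00824 |R|=1.00824 →lo
  mid=-1.97682 |R|=0.97682 →hi
  mid=-1.99253 |R|=0.99253 →hi
  ...
  [-2.00002,-1.99989] ⇒ x*=-2.0000
Interval (-2.0000, 0).

(-2.0000,0); λ=-10 ⇒ h* = 0.2000.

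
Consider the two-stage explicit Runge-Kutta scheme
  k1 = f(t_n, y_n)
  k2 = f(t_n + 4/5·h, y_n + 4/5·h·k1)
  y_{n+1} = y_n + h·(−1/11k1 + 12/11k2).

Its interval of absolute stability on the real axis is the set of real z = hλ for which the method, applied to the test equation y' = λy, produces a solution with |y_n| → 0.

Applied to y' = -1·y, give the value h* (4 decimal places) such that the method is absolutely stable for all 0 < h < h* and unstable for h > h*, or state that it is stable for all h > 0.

Set f=λy, z=hλ:
  k1=λy_n ⇒ h·k1=z·y_n;  k2=λ(1+4/5z)y_n ⇒ h·k2=z(1+4/5z)y_n
  y_{n+1}/y_n = 1 − 1/11z + 12/11z(1+4/5z) = 1 + z + 48/55z²
  R(z) = 1 + z + 48/55z².

Solve |R(x)|<1 on ℝ⁻.
x=-1.02: |R|=0.8880
R=1: x+48/55x²=0 ⇒ x=−55/48=-1.1458; min R=1−1/(4·48/55)=0.7135>−1
Confirm numerically:
  x=-0.739: |R|=0.73761 <1
  x=-0.692: |R|=0.72592 <1
  x=-0.479: |R|=0.72124 <1
  x=-1.599: |R|=1.63239 >1
  x=-1.396: |R|=1.30478 >1
  x=-1.182: |R|=1.03731 >1
Stable set (-1.1458, 0).

(-1.1458,0); λ=-1 ⇒ h* = (55/48)/1 = 1.1458.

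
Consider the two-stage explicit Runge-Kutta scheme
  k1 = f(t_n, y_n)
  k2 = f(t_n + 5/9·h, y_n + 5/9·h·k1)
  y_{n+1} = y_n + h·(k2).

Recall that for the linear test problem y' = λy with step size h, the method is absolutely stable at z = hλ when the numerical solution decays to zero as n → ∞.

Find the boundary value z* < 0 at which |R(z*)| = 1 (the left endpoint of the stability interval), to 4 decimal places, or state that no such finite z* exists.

With y'=λy (z=hλ):
  k1=λy_n ⇒ h·k1=z·y_n;  k2=λ(1+5/9z)y_n ⇒ h·k2=z(1+5/9z)y_n
  y_{n+1}/y_n = 1 + z(1+5/9z) = 1 + z + 5/9z²
  Hence R(z) = 1 + z + 5/9z².

Find x<0 with |R(x)|<1.
x=-1.17: |R|=0.5905
R=1: x+5/9x²=0 ⇒ x=−9/5=-1.8000; min R=1−1/(4·5/9)=0.5500>−1
Confirm numerically:
  x=-1.301: |R|=0.63933 <1
  x=-0.974: |R|=0.55304 <1
  x=-0.865: |R|=0.55068 <1
  x=-2.291: |R|=1.62493 >1
  x=-1.951: |R|=1.16367 >1
Stable set (-1.8000, 0).

z* = -1.8000.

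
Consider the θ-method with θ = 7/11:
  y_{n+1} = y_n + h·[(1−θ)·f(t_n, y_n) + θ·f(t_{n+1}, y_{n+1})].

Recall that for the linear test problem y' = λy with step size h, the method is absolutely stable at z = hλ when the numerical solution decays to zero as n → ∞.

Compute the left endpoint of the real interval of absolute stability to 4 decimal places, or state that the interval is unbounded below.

Set f=λy, z=hλ:
  y_{n+1} = y_n + z·[4/11·y_n + 7/11·y_{n+1}] ⇒ (1 − 7/11z)y_{n+1} = (1 + 4/11z)y_n
  so R(z) = (1 + 4/11z)/(1 − 7/11z).

Boundary: |R(x)|=1, x<0.
x=-0.89: |R|=0.4318
x=-2: |R|=0.1200
x=-10: |R|=0.3580
x=-100: |R|=0.5471
θ=7/11≥1/2 ⇒ |1+4/11x|<|1−7/11x| ∀x<0 ⇒ unbounded interval.

(−∞, 0) — no finite endpoint.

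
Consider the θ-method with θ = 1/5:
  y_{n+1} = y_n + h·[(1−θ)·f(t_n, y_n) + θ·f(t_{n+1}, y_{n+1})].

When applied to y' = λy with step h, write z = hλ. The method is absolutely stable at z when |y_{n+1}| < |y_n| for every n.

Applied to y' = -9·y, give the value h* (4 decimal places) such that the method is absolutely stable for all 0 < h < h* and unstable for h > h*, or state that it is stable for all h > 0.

Test eqn y'=λy, z=hλ:
  y_{n+1} = y_n + z·[4/5·y_n + 1/5·y_{n+1}] ⇒ (1 − 1/5z)y_{n+1} = (1 + 4/5z)y_n
  so R(z) = (1 + 4/5z)/(1 − 1/5z).

Boundary: |R(x)|=1, x<0.
x=-0.81: |R|=0.3029
R=−1: 1+4/5x = −1+1/5x ⇒ -3/5x=2 ⇒ x=2/(-3/5)=-3.3333
Confirm numerically:
  x=-3.019: |R|=0.88240 <1
  x=-2.906: |R|=0.83784 <1
  x=-2.542: |R|=0.68523 <1
  x=-1.945: |R|=0.40029 <1
  x=-3.669: |R|=1.11616 >1
  x=-3.651: |R|=1.11016 >1
  x=-3.561: |R|=1.07978 >1
Stable set (-3.3333, 0).

(-3.3333,0); λ=-9 ⇒ h* = (10/3)/9 = 0.3704.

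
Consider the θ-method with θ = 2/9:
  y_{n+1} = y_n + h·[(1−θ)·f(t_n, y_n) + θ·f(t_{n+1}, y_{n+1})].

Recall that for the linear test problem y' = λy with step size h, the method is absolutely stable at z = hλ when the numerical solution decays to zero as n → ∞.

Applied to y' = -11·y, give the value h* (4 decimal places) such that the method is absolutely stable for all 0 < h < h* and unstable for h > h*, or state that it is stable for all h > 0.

(-3.6000,0); λ=-11 ⇒ h* = (18/5)/11 = 0.3273.

With y'=λy (z=hλ):
  y_{n+1} = y_n + z·[7/9·y_n + 2/9·y_{n+1}] ⇒ (1 − 2/9z)y_{n+1} = (1 + 7/9z)y_n
  ⇒ R(z) = (1 + 7/9z)/(1 − 2/9z).

Find x<0 with |R(x)|<1.
x=-0.88: |R|=0.2639
R=−1: 1+7/9x = −1+2/9x ⇒ -5/9x=2 ⇒ x=2/(-5/9)=-3.6000
Confirm numerically:
  x=-2.756: |R|=0.70921 <1
  x=-2.157: |R|=0.45809 <1
  x=-1.928: |R|=0.34972 <1
  x=-1.522: |R|=0.13733 <1
  x=-4.040: |R|=1.12881 >1
  x=-3.958: |R|=1.10582 >1
  x=-3.790: |R|=1.05730 >1
So |R|<1 on (-3.6000, 0).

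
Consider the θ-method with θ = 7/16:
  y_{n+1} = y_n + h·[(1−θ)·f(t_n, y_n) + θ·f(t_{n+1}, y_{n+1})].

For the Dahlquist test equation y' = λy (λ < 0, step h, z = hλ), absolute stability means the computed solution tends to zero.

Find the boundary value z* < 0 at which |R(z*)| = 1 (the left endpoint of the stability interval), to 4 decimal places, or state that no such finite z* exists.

z* = -16.0000.

With y'=λy (z=hλ):
  y_{n+1} = y_n + z·[9/16·y_n + 7/16·y_{n+1}] ⇒ (1 − 7/16z)y_{n+1} = (1 + 9/16z)y_n
  Hence R(z) = (1 + 9/16z)/(1 − 7/16z).

Solve |R(x)|<1 on ℝ⁻.
x=-0.92: |R|=0.3440
R=−1: 1+9/16x = −1+7/16x ⇒ -1/8x=2 ⇒ x=2/(-1/8)=-16.0000
Confirm numerically:
  x=-15.895: |R|=0.99835 <1
  x=-14.898: |R|=0.98168 <1
  x=-14.525: |R|=0.97493 <1
  x=-7.632: |R|=0.75893 <1
  x=-16.504: |R|=1.00766 >1
  x=-16.406: |R|=1.00621 >1
Stable set (-16.0000, 0).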